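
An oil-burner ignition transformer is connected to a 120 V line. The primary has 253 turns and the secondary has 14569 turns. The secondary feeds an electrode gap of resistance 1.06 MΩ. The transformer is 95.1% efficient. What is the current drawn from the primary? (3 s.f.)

I_p ≈ 0.395 A

V_s = 120 × 14569/253 = 6910.2 V.
I_s = V_s/R = 6910.2/(1.06×10^6) = 0.0065191 A.
P_out = V_s I_s = 6910.2 × 0.0065191 = 45.048 W.
P_in = P_out/η = 45.048/0.951 = 47.369 W.
I_p = P_in/V_p = 47.369/120 = 0.395 A.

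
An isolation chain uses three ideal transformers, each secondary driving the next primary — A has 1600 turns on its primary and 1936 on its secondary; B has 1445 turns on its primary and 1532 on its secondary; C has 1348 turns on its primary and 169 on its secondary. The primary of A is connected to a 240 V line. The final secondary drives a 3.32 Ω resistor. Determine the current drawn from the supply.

I_supply ≈ 1.87 A

After A: V = 240.00 × 1936/1600 = 290.40 V.
After B: V = 290.40 × 1532/1445 = 307.88 V.
After C: V = 307.88 × 169/1348 = 38.600 V.
I_load = 38.600/3.32 = 11.626 A, so P_out = 38.600 × 11.626 = 448.78 W.
All ideal ⇒ P_in = P_out, so I_supply = 448.78/240 = 1.87 A.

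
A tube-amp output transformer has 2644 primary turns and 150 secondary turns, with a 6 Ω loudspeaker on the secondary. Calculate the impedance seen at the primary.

Z_p = (N_p/N_s)² × Z_s = (2644/150)² × 6 = 1860 Ω.

Z_p ≈ 1860 Ω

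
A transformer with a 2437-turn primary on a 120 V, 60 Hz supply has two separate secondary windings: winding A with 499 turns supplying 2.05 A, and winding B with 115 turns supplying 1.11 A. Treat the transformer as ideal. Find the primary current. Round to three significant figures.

I_p ≈ 0.472 A

V_A = 120 × 499/2437 = 24.571 V; V_B = 120 × 115/2437 = 5.6627 V.
P_out = V_A I_A + V_B I_B = 24.571×2.05 + 5.6627×1.11 = 50.371 + 6.2856 = 56.657 W.
Ideal ⇒ P_in = P_out, so I_p = P_out/V_p = 56.657/120 = 0.472 A.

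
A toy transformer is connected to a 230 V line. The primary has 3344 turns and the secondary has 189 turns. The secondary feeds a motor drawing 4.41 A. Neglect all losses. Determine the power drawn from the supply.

P ≈ 57.3 W

I_p = I_s × N_s/N_p = 4.41 × 189/3344 = 0.24925 A.
P = V_p I_p = 230 × 0.24925 = 57.3 W.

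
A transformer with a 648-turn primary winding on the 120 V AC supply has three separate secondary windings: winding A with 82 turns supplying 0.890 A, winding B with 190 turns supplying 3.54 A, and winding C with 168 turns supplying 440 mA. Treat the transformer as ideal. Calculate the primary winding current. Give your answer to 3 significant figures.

I_p ≈ 1.26 A

V_A = 120 × 82/648 = 15.185 V; V_B = 120 × 190/648 = 35.185 V; V_C = 120 × 168/648 = 31.111 V.
P_out = V_A I_A + V_B I_B + V_C I_C = 15.185×0.890 + 35.185×3.54 + 31.111×0.440 = 13.515 + 124.56 + 13.689 = 151.76 W.
Ideal ⇒ P_in = P_out, so I_p = P_out/V_p = 151.76/120 = 1.26 A.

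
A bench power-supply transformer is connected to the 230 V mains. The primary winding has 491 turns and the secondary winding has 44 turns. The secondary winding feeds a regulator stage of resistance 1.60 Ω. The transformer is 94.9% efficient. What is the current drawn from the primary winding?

I_p ≈ 1.22 A

V_s = 230 × 44/491 = 20.611 V.
I_s = V_s/R = 20.611/1.60 = 12.882 A.
P_out = V_s I_s = 20.611 × 12.882 = 265.51 W.
P_in = P_out/η = 265.51/0.949 = 279.78 W.
I_p = P_in/V_p = 279.78/230 = 1.22 A.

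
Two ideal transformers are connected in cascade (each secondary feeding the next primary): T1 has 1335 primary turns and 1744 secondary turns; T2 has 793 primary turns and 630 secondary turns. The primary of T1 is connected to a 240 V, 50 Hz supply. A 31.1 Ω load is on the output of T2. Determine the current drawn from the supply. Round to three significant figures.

I_supply ≈ 8.31 A

Secondary of T1: V = 240.00 × 1744/1335 = 313.53 V.
Secondary of T2: V = 313.53 × 630/793 = 249.08 V.
I_load = 249.08/31.1 = 8.0091 A, so P_out = 249.08 × 8.0091 = 1994.9 W.
All ideal ⇒ P_in = P_out, so I_supply = 1994.9/240 = 8.31 A.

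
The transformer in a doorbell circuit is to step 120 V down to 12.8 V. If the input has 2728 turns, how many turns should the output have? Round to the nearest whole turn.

N_out/N_in = V_out/V_in, so N_out = 2728 × 12.8/120 = 291.0 ≈ 291 turns.

N_out = 291 turns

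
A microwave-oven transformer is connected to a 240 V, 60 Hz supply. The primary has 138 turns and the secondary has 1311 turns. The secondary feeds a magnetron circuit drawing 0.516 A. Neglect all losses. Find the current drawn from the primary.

For an ideal transformer I_p N_p = I_s N_s, so I_p = 0.516 × 1311/138 = 4.90 A.

I_p ≈ 4.90 A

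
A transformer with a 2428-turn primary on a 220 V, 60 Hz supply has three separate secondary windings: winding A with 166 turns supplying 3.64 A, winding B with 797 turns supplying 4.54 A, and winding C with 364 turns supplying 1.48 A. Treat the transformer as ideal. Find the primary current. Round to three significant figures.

I_p ≈ 1.96 A

V_A = 220 × 166/2428 = 15.041 V; V_B = 220 × 797/2428 = 72.216 V; V_C = 220 × 364/2428 = 32.982 V.
P_out = V_A I_A + V_B I_B + V_C I_C = 15.041×3.64 + 72.216×4.54 + 32.982×1.48 = 54.750 + 327.86 + 48.813 = 431.42 W.
Ideal ⇒ P_in = P_out, so I_p = P_out/V_p = 431.42/220 = 1.96 A.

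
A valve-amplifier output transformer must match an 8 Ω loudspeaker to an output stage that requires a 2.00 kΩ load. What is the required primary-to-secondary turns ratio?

Z_p/Z_s = (N_p/N_s)², so N_p/N_s = √(2000/8) = √250 = 15.8.

N_p/N_s ≈ 15.8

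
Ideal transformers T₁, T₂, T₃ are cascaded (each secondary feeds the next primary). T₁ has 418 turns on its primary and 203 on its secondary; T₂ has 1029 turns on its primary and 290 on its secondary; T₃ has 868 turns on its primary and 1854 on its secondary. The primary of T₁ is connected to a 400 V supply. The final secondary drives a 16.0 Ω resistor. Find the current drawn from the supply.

Secondary of T₁: V = 400.00 × 203/418 = 194.26 V.
Secondary of T₂: V = 194.26 × 290/1029 = 54.747 V.
Secondary of T₃: V = 54.747 × 1854/868 = 116.94 V.
I_load = 116.94/16.0 = 7.3086 A, so P_out = 116.94 × 7.3086 = 854.64 W.
All ideal ⇒ P_in = P_out, so I_supply = 854.64/400 = 2.14 A.

I_supply ≈ 2.14 A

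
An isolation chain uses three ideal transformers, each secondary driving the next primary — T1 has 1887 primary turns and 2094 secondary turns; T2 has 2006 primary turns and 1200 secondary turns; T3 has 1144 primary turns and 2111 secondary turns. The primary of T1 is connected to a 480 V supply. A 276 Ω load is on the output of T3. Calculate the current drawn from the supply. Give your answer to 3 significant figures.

After T1: V = 480.00 × 2094/1887 = 532.66 V.
After T2: V = 532.66 × 1200/2006 = 318.64 V.
After T3: V = 318.64 × 2111/1144 = 587.97 V.
I_load = 587.97/276 = 2.1303 A, so P_out = 587.97 × 2.1303 = 1252.6 W.
All ideal ⇒ P_in = P_out, so I_supply = 1252.6/480 = 2.61 A.

I_supply ≈ 2.61 A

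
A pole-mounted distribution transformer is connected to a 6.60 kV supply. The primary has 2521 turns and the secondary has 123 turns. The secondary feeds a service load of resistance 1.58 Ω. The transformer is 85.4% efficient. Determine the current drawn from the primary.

I_p ≈ 11.6 A

V_s = 6600 × 123/2521 = 322.02 V.
I_s = V_s/R = 322.02/1.58 = 203.81 A.
P_out = V_s I_s = 322.02 × 203.81 = 65629 W.
P_in = P_out/η = 65629/0.854 = 76849 W.
I_p = P_in/V_p = 76849/6600 = 11.6 A.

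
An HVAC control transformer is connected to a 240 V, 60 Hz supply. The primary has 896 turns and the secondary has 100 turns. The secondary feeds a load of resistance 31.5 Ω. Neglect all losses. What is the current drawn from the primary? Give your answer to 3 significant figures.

I_p ≈ 0.0949 A

V_s = V_p × N_s/N_p = 240 × 100/896 = 26.786 V.
I_s = V_s/R = 26.786/31.5 = 0.85034 A.
For an ideal transformer I_p N_p = I_s N_s, so I_p = 0.85034 × 100/896 = 0.0949 A.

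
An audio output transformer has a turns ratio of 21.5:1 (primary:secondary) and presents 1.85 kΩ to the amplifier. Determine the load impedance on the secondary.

Z_s ≈ 4.00 Ω

Z_s = Z_p/(N_p/N_s)² = 1850/21.5² = 4.00 Ω.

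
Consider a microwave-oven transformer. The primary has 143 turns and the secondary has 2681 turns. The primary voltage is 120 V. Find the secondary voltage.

V_s ≈ 2250 V

V_s/V_p = N_s/N_p, so V_s = 120 × 2681/143 = 2250 V.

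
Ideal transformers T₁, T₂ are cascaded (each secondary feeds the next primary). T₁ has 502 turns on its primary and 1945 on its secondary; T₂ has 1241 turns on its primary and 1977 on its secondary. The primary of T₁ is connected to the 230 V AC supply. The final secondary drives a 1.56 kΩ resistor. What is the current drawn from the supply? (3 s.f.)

Secondary of T₁: V = 230.00 × 1945/502 = 891.14 V.
Secondary of T₂: V = 891.14 × 1977/1241 = 1419.6 V.
I_load = 1419.6/1560 = 0.91003 A, so P_out = 1419.6 × 0.91003 = 1291.9 W.
All ideal ⇒ P_in = P_out, so I_supply = 1291.9/230 = 5.62 A.

I_supply ≈ 5.62 A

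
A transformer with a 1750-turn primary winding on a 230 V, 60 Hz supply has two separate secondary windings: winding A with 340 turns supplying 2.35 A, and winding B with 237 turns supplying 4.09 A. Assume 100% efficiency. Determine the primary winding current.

I_p ≈ 1.01 A

V_A = 230 × 340/1750 = 44.686 V; V_B = 230 × 237/1750 = 31.149 V.
P_out = V_A I_A + V_B I_B = 44.686×2.35 + 31.149×4.09 = 105.01 + 127.40 = 232.41 W.
Ideal ⇒ P_in = P_out, so I_p = P_out/V_p = 232.41/230 = 1.01 A.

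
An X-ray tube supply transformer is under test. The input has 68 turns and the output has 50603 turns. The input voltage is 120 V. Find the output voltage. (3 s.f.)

V_out/V_in = N_out/N_in, so V_out = 120 × 50603/68 = 89300 V.

V_out ≈ 89300 V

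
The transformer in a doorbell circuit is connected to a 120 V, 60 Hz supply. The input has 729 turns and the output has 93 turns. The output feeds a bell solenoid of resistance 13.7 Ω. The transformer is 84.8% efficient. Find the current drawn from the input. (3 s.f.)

V_out = 120 × 93/729 = 15.309 V.
I_out = V_out/R = 15.309/13.7 = 1.1174 A.
P_out = V_out I_out = 15.309 × 1.1174 = 17.106 W.
P_in = P_out/η = 17.106/0.848 = 20.172 W.
I_in = P_in/V_in = 20.172/120 = 0.168 A.

I_in ≈ 0.168 A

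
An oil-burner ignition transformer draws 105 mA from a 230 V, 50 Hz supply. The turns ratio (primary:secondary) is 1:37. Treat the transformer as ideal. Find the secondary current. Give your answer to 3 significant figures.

I_s/I_p = N_p/N_s, so I_s = 0.105 × 1/37 = 0.00284 A.

I_s ≈ 0.00284 A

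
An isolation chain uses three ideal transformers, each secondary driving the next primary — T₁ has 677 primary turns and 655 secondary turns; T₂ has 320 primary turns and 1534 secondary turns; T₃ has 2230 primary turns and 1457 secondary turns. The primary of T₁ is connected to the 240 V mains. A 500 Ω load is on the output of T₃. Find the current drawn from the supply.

I_supply ≈ 4.41 A

After T₁: V = 240.00 × 655/677 = 232.20 V.
After T₂: V = 232.20 × 1534/320 = 1113.1 V.
After T₃: V = 1113.1 × 1457/2230 = 727.27 V.
I_load = 727.27/500 = 1.4545 A, so P_out = 727.27 × 1.4545 = 1057.8 W.
All ideal ⇒ P_in = P_out, so I_supply = 1057.8/240 = 4.41 A.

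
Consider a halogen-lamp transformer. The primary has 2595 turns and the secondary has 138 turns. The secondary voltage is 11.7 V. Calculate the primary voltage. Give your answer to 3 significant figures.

V_p/V_s = N_p/N_s, so V_p = 11.7 × 2595/138 = 220 V.

V_p ≈ 220 V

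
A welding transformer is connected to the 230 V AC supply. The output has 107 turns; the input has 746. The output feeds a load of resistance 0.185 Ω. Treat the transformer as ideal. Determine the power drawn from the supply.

P ≈ 5880 W

V_out = V_in × N_out/N_in = 230 × 107/746 = 32.989 V.
I_out = V_out/R = 32.989/0.185 = 178.32 A.
I_in = I_out × N_out/N_in = 178.32 × 107/746 = 25.577 A.
P = V_in I_in = 230 × 25.577 = 5880 W.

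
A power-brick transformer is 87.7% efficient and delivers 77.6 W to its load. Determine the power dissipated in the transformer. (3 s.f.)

P_in = P_out/η = 77.6/0.877 = 88.4835 W.
P_loss = P_in − P_out = 88.4835 − 77.6 = 10.9 W.

P_loss ≈ 10.9 W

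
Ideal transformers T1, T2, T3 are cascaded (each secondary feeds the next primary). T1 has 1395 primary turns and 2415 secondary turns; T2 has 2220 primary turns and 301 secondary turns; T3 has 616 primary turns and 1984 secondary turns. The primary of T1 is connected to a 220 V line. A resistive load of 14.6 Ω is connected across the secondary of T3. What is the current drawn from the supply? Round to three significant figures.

After T1: V = 220.00 × 2415/1395 = 380.86 V.
After T2: V = 380.86 × 301/2220 = 51.639 V.
After T3: V = 51.639 × 1984/616 = 166.32 V.
I_load = 166.32/14.6 = 11.392 A, so P_out = 166.32 × 11.392 = 1894.6 W.
All ideal ⇒ P_in = P_out, so I_supply = 1894.6/220 = 8.61 A.

I_supply ≈ 8.61 A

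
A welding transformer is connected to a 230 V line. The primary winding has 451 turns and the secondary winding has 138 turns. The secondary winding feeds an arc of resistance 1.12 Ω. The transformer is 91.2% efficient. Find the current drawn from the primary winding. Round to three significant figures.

V_s = 230 × 138/451 = 70.377 V.
I_s = V_s/R = 70.377/1.12 = 62.837 A.
P_out = V_s I_s = 70.377 × 62.837 = 4422.2 W.
P_in = P_out/η = 4422.2/0.912 = 4849.0 W.
I_p = P_in/V_p = 4849.0/230 = 21.1 A.

I_p ≈ 21.1 A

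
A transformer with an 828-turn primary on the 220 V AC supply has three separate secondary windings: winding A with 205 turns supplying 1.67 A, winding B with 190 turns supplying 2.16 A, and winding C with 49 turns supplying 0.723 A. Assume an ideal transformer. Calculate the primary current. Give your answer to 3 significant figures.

I_p ≈ 0.952 A

V_A = 220 × 205/828 = 54.469 V; V_B = 220 × 190/828 = 50.483 V; V_C = 220 × 49/828 = 13.019 V.
P_out = V_A I_A + V_B I_B + V_C I_C = 54.469×1.67 + 50.483×2.16 + 13.019×0.723 = 90.963 + 109.04 + 9.4130 = 209.42 W.
Ideal ⇒ P_in = P_out, so I_p = P_out/V_p = 209.42/220 = 0.952 A.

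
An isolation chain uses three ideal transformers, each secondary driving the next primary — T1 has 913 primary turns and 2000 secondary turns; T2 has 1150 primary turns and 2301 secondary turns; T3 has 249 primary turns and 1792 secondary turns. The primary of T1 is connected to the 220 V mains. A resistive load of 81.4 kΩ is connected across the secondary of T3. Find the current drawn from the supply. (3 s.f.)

I_supply ≈ 2.69 A

Secondary of T1: V = 220.00 × 2000/913 = 481.93 V.
Secondary of T2: V = 481.93 × 2301/1150 = 964.27 V.
Secondary of T3: V = 964.27 × 1792/249 = 6939.7 V.
I_load = 6939.7/81400 = 0.085254 A, so P_out = 6939.7 × 0.085254 = 591.64 W.
All ideal ⇒ P_in = P_out, so I_supply = 591.64/220 = 2.69 A.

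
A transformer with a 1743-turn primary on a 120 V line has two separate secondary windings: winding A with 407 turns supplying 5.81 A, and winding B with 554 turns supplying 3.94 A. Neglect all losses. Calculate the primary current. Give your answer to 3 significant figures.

V_A = 120 × 407/1743 = 28.021 V; V_B = 120 × 554/1743 = 38.141 V.
P_out = V_A I_A + V_B I_B = 28.021×5.81 + 38.141×3.94 = 162.80 + 150.28 = 313.08 W.
Ideal ⇒ P_in = P_out, so I_p = P_out/V_p = 313.08/120 = 2.61 A.

I_p ≈ 2.61 A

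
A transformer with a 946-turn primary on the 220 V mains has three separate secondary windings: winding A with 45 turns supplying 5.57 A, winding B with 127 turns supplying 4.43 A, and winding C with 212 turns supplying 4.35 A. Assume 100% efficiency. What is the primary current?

I_p ≈ 1.83 A

V_A = 220 × 45/946 = 10.465 V; V_B = 220 × 127/946 = 29.535 V; V_C = 220 × 212/946 = 49.302 V.
P_out = V_A I_A + V_B I_B + V_C I_C = 10.465×5.57 + 29.535×4.43 + 49.302×4.35 = 58.291 + 130.84 + 214.47 = 403.60 W.
Ideal ⇒ P_in = P_out, so I_p = P_out/V_p = 403.60/220 = 1.83 A.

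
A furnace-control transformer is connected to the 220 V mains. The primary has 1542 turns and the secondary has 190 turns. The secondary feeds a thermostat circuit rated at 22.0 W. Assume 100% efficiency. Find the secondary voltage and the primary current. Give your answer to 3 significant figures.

V_s ≈ 27.1 V, I_p ≈ 0.100 A

V_s = V_p × N_s/N_p = 220 × 190/1542 = 27.108 V.
I_s = P/V_s = 22.0/27.108 = 0.81158 A.
I_p = I_s × N_s/N_p = 0.81158 × 190/1542 = 0.100 A.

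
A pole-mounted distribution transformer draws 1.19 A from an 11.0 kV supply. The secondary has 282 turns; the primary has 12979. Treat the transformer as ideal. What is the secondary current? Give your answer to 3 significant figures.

I_s/I_p = N_p/N_s, so I_s = 1.19 × 12979/282 = 54.8 A.

I_s ≈ 54.8 A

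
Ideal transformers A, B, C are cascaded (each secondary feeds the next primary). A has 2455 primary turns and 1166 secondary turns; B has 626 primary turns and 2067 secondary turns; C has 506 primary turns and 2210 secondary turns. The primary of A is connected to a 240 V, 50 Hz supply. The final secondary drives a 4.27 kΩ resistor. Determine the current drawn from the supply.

I_supply ≈ 2.64 A

After A: V = 240.00 × 1166/2455 = 113.99 V.
After B: V = 113.99 × 2067/626 = 376.38 V.
After C: V = 376.38 × 2210/506 = 1643.9 V.
I_load = 1643.9/4270 = 0.38498 A, so P_out = 1643.9 × 0.38498 = 632.86 W.
All ideal ⇒ P_in = P_out, so I_supply = 632.86/240 = 2.64 A.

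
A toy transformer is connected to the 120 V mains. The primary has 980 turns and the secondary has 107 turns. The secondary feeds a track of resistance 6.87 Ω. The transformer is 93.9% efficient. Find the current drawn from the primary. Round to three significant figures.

V_s = 120 × 107/980 = 13.102 V.
I_s = V_s/R = 13.102/6.87 = 1.9071 A.
P_out = V_s I_s = 13.102 × 1.9071 = 24.987 W.
P_in = P_out/η = 24.987/0.939 = 26.611 W.
I_p = P_in/V_p = 26.611/120 = 0.222 A.

I_p ≈ 0.222 A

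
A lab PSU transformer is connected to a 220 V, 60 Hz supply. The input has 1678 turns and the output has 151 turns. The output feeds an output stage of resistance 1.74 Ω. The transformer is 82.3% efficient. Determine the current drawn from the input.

I_in ≈ 1.24 A

V_out = 220 × 151/1678 = 19.797 V.
I_out = V_out/R = 19.797/1.74 = 11.378 A.
P_out = V_out I_out = 19.797 × 11.378 = 225.25 W.
P_in = P_out/η = 225.25/0.823 = 273.69 W.
I_in = P_in/V_in = 273.69/220 = 1.24 A.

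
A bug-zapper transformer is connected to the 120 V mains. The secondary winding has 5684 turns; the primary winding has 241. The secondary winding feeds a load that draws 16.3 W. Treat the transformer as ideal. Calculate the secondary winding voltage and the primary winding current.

V_s = V_p × N_s/N_p = 120 × 5684/241 = 2830.2 V.
I_s = P/V_s = 16.3/2830.2 = 0.0057593 A.
I_p = I_s × N_s/N_p = 0.0057593 × 5684/241 = 0.136 A.

V_s ≈ 2830 V, I_p ≈ 0.136 A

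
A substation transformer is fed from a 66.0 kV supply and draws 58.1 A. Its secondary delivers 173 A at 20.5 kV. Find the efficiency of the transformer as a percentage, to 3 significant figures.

P_in = 66000 × 58.1 = 3.83460×10^6 W.
P_out = 20500 × 173 = 3.54650×10^6 W.
η = P_out/P_in = 3.54650×10^6/(3.83460×10^6) = 0.925.

η ≈ 92.5%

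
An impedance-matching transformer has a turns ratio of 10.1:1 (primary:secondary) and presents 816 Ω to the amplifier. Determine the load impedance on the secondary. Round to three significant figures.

Z_s ≈ 8.00 Ω

Z_s = Z_p/(N_p/N_s)² = 816/10.1² = 8.00 Ω.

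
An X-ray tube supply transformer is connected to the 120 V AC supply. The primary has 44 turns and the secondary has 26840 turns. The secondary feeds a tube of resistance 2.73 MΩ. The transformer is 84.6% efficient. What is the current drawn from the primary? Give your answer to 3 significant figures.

V_s = 120 × 26840/44 = 73200 V.
I_s = V_s/R = 73200/(2.73×10^6) = 0.026813 A.
P_out = V_s I_s = 73200 × 0.026813 = 1962.7 W.
P_in = P_out/η = 1962.7/0.846 = 2320.0 W.
I_p = P_in/V_p = 2320.0/120 = 19.3 A.

I_p ≈ 19.3 A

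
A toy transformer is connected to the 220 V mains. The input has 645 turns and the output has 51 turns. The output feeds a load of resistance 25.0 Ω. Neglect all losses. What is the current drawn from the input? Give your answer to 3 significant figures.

V_out = V_in × N_out/N_in = 220 × 51/645 = 17.395 V.
I_out = V_out/R = 17.395/25.0 = 0.69581 A.
For an ideal transformer I_in N_in = I_out N_out, so I_in = 0.69581 × 51/645 = 0.0550 A.

I_in ≈ 0.0550 A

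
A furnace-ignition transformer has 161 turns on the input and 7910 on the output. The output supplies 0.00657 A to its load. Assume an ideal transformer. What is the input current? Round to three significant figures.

For an ideal transformer I_in/I_out = N_out/N_in, so I_in = 0.00657 × 7910/161 = 0.323 A.

I_in ≈ 0.323 A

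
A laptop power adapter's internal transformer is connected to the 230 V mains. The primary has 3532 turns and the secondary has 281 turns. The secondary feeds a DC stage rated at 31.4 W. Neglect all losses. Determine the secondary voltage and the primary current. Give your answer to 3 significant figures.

V_s = V_p × N_s/N_p = 230 × 281/3532 = 18.298 V.
I_s = P/V_s = 31.4/18.298 = 1.7160 A.
I_p = I_s × N_s/N_p = 1.7160 × 281/3532 = 0.137 A.

V_s ≈ 18.3 V, I_p ≈ 0.137 A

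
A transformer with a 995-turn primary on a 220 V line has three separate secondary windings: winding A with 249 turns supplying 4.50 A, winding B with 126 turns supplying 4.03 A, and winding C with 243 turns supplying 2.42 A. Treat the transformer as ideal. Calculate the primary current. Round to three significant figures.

I_p ≈ 2.23 A

V_A = 220 × 249/995 = 55.055 V; V_B = 220 × 126/995 = 27.859 V; V_C = 220 × 243/995 = 53.729 V.
P_out = V_A I_A + V_B I_B + V_C I_C = 55.055×4.50 + 27.859×4.03 + 53.729×2.42 = 247.75 + 112.27 + 130.02 = 490.05 W.
Ideal ⇒ P_in = P_out, so I_p = P_out/V_p = 490.05/220 = 2.23 A.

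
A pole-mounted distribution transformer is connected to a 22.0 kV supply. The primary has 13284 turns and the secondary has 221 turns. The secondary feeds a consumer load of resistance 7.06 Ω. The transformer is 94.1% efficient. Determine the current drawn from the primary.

I_p ≈ 0.917 A

V_s = 22000 × 221/13284 = 366.00 V.
I_s = V_s/R = 366.00/7.06 = 51.842 A.
P_out = V_s I_s = 366.00 × 51.842 = 18974 W.
P_in = P_out/η = 18974/0.941 = 20164 W.
I_p = P_in/V_p = 20164/22000 = 0.917 A.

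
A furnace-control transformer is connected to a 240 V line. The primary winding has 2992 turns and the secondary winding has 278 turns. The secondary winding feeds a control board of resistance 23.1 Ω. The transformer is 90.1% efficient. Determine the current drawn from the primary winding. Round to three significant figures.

I_p ≈ 0.0995 A

V_s = 240 × 278/2992 = 22.299 V.
I_s = V_s/R = 22.299/23.1 = 0.96534 A.
P_out = V_s I_s = 22.299 × 0.96534 = 21.527 W.
P_in = P_out/η = 21.527/0.901 = 23.892 W.
I_p = P_in/V_p = 23.892/240 = 0.0995 A.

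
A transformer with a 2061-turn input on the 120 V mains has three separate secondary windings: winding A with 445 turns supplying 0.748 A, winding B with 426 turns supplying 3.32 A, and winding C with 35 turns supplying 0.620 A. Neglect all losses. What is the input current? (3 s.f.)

V_A = 120 × 445/2061 = 25.910 V; V_B = 120 × 426/2061 = 24.803 V; V_C = 120 × 35/2061 = 2.0378 V.
P_out = V_A I_A + V_B I_B + V_C I_C = 25.910×0.748 + 24.803×3.32 + 2.0378×0.620 = 19.380 + 82.348 + 1.2635 = 102.99 W.
Ideal ⇒ P_in = P_out, so I_in = P_out/V_in = 102.99/120 = 0.858 A.

I_in ≈ 0.858 A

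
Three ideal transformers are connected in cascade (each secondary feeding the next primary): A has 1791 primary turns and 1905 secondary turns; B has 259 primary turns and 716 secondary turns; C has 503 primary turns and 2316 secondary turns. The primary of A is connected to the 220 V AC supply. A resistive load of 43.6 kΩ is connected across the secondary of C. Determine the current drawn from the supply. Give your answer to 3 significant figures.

I_supply ≈ 0.925 A

After A: V = 220.00 × 1905/1791 = 234.00 V.
After B: V = 234.00 × 716/259 = 646.90 V.
After C: V = 646.90 × 2316/503 = 2978.6 V.
I_load = 2978.6/43600 = 0.068316 A, so P_out = 2978.6 × 0.068316 = 203.48 W.
All ideal ⇒ P_in = P_out, so I_supply = 203.48/220 = 0.925 A.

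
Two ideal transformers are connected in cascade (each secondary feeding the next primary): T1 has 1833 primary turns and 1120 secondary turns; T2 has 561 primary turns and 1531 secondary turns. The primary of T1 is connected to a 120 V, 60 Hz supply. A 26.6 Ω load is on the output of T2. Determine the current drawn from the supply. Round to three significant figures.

After T1: V = 120.00 × 1120/1833 = 73.322 V.
After T2: V = 73.322 × 1531/561 = 200.10 V.
I_load = 200.10/26.6 = 7.5226 A, so P_out = 200.10 × 7.5226 = 1505.3 W.
All ideal ⇒ P_in = P_out, so I_supply = 1505.3/120 = 12.5 A.

I_supply ≈ 12.5 A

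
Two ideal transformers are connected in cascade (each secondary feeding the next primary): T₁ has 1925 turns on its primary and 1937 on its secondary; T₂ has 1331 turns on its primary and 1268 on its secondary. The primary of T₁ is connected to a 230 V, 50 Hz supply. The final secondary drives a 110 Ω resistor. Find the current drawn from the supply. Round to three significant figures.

I_supply ≈ 1.92 A

After T₁: V = 230.00 × 1937/1925 = 231.43 V.
After T₂: V = 231.43 × 1268/1331 = 220.48 V.
I_load = 220.48/110 = 2.0044 A, so P_out = 220.48 × 2.0044 = 441.92 W.
All ideal ⇒ P_in = P_out, so I_supply = 441.92/230 = 1.92 A.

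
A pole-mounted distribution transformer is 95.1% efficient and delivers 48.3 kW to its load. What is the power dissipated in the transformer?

P_loss ≈ 2490 W

P_in = P_out/η = 48300/0.951 = 50788.6 W.
P_loss = P_in − P_out = 50788.6 − 48300 = 2490 W.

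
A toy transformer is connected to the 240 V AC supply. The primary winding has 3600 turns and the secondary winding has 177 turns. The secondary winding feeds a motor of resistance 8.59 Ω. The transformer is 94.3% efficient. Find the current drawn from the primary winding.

I_p ≈ 0.0716 A

V_s = 240 × 177/3600 = 11.800 V.
I_s = V_s/R = 11.800/8.59 = 1.3737 A.
P_out = V_s I_s = 11.800 × 1.3737 = 16.210 W.
P_in = P_out/η = 16.210/0.943 = 17.189 W.
I_p = P_in/V_p = 17.189/240 = 0.0716 A.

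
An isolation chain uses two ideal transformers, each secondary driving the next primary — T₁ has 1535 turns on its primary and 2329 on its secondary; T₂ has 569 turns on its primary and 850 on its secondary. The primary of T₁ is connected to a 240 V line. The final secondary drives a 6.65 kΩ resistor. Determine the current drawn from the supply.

Secondary of T₁: V = 240.00 × 2329/1535 = 364.14 V.
Secondary of T₂: V = 364.14 × 850/569 = 543.98 V.
I_load = 543.98/6650 = 0.081801 A, so P_out = 543.98 × 0.081801 = 44.498 W.
All ideal ⇒ P_in = P_out, so I_supply = 44.498/240 = 0.185 A.

I_supply ≈ 0.185 A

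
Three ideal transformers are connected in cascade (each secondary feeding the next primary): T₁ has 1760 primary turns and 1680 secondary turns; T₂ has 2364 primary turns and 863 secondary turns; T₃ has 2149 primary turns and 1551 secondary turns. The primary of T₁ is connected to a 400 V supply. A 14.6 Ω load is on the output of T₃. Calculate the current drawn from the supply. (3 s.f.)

I_supply ≈ 1.73 A

Secondary of T₁: V = 400.00 × 1680/1760 = 381.82 V.
Secondary of T₂: V = 381.82 × 863/2364 = 139.39 V.
Secondary of T₃: V = 139.39 × 1551/2149 = 100.60 V.
I_load = 100.60/14.6 = 6.8904 A, so P_out = 100.60 × 6.8904 = 693.17 W.
All ideal ⇒ P_in = P_out, so I_supply = 693.17/400 = 1.73 A.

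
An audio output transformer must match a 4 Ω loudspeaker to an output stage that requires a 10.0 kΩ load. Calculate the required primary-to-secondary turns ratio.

Z_p/Z_s = (N_p/N_s)², so N_p/N_s = √(10000/4) = √2500 = 50.0.

N_p/N_s ≈ 50.0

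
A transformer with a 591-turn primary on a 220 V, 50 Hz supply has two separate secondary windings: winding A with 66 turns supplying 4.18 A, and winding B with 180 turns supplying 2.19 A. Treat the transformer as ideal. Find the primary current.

I_p ≈ 1.13 A

V_A = 220 × 66/591 = 24.569 V; V_B = 220 × 180/591 = 67.005 V.
P_out = V_A I_A + V_B I_B = 24.569×4.18 + 67.005×2.19 = 102.70 + 146.74 = 249.44 W.
Ideal ⇒ P_in = P_out, so I_p = P_out/V_p = 249.44/220 = 1.13 A.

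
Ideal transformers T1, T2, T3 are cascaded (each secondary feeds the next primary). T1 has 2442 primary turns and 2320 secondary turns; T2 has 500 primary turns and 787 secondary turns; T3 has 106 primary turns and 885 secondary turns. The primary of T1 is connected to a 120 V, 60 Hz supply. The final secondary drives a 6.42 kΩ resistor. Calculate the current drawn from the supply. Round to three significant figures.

I_supply ≈ 2.91 A

After T1: V = 120.00 × 2320/2442 = 114.00 V.
After T2: V = 114.00 × 787/500 = 179.44 V.
After T3: V = 179.44 × 885/106 = 1498.2 V.
I_load = 1498.2/6420 = 0.23336 A, so P_out = 1498.2 × 0.23336 = 349.62 W.
All ideal ⇒ P_in = P_out, so I_supply = 349.62/120 = 2.91 A.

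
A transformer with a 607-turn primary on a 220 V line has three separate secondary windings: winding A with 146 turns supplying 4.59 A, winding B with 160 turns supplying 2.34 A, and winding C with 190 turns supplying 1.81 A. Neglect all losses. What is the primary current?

V_A = 220 × 146/607 = 52.916 V; V_B = 220 × 160/607 = 57.990 V; V_C = 220 × 190/607 = 68.863 V.
P_out = V_A I_A + V_B I_B + V_C I_C = 52.916×4.59 + 57.990×2.34 + 68.863×1.81 = 242.88 + 135.70 + 124.64 = 503.22 W.
Ideal ⇒ P_in = P_out, so I_p = P_out/V_p = 503.22/220 = 2.29 A.

I_p ≈ 2.29 A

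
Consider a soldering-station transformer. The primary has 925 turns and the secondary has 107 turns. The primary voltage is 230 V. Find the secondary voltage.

V_s ≈ 26.6 V

V_s/V_p = N_s/N_p, so V_s = 230 × 107/925 = 26.6 V.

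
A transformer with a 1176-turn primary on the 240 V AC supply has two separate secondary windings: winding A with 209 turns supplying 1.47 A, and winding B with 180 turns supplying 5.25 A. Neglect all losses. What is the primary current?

I_p ≈ 1.06 A

V_A = 240 × 209/1176 = 42.653 V; V_B = 240 × 180/1176 = 36.735 V.
P_out = V_A I_A + V_B I_B = 42.653×1.47 + 36.735×5.25 = 62.700 + 192.86 = 255.56 W.
Ideal ⇒ P_in = P_out, so I_p = P_out/V_p = 255.56/240 = 1.06 A.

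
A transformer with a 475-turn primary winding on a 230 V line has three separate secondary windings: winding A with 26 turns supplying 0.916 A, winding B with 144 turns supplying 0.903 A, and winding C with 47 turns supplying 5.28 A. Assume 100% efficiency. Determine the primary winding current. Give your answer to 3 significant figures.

V_A = 230 × 26/475 = 12.589 V; V_B = 230 × 144/475 = 69.726 V; V_C = 230 × 47/475 = 22.758 V.
P_out = V_A I_A + V_B I_B + V_C I_C = 12.589×0.916 + 69.726×0.903 + 22.758×5.28 = 11.532 + 62.963 + 120.16 = 194.66 W.
Ideal ⇒ P_in = P_out, so I_p = P_out/V_p = 194.66/230 = 0.846 A.

I_p ≈ 0.846 A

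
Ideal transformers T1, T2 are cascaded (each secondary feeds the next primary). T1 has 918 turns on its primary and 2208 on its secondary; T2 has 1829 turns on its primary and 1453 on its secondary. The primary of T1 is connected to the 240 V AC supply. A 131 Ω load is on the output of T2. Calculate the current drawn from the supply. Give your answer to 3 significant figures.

After T1: V = 240.00 × 2208/918 = 577.25 V.
After T2: V = 577.25 × 1453/1829 = 458.58 V.
I_load = 458.58/131 = 3.5006 A, so P_out = 458.58 × 3.5006 = 1605.3 W.
All ideal ⇒ P_in = P_out, so I_supply = 1605.3/240 = 6.69 A.

I_supply ≈ 6.69 A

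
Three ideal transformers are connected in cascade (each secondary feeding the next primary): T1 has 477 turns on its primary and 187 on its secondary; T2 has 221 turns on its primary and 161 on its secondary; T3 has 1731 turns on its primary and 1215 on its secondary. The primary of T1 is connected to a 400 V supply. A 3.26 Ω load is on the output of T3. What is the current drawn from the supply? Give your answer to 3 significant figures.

I_supply ≈ 4.93 A

After T1: V = 400.00 × 187/477 = 156.81 V.
After T2: V = 156.81 × 161/221 = 114.24 V.
After T3: V = 114.24 × 1215/1731 = 80.186 V.
I_load = 80.186/3.26 = 24.597 A, so P_out = 80.186 × 24.597 = 1972.3 W.
All ideal ⇒ P_in = P_out, so I_supply = 1972.3/400 = 4.93 A.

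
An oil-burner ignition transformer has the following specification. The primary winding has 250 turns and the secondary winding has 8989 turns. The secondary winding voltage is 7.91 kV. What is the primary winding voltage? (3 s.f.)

V_p/V_s = N_p/N_s, so V_p = 7910 × 250/8989 = 220 V.

V_p ≈ 220 V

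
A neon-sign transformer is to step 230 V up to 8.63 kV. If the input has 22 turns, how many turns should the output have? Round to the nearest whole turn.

N_out/N_in = V_out/V_in, so N_out = 22 × 8630/230 = 825.5 ≈ 825 turns.

N_out = 825 turns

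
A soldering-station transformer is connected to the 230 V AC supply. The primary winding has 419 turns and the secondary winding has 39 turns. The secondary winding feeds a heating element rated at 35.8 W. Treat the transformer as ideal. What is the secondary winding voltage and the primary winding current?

V_s ≈ 21.4 V, I_p ≈ 0.156 A

V_s = V_p × N_s/N_p = 230 × 39/419 = 21.408 V.
I_s = P/V_s = 35.8/21.408 = 1.6723 A.
I_p = I_s × N_s/N_p = 1.6723 × 39/419 = 0.156 A.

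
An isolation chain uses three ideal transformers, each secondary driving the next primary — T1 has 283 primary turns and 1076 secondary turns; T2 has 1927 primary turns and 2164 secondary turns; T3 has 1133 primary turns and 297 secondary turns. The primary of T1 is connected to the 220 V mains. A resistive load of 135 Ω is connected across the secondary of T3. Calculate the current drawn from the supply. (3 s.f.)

I_supply ≈ 2.04 A

After T1: V = 220.00 × 1076/283 = 836.47 V.
After T2: V = 836.47 × 2164/1927 = 939.34 V.
After T3: V = 939.34 × 297/1133 = 246.24 V.
I_load = 246.24/135 = 1.8240 A, so P_out = 246.24 × 1.8240 = 449.13 W.
All ideal ⇒ P_in = P_out, so I_supply = 449.13/220 = 2.04 A.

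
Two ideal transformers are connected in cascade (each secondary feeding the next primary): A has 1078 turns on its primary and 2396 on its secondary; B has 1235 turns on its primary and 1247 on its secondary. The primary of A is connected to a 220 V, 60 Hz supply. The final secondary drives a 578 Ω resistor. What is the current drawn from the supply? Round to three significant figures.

I_supply ≈ 1.92 A

After A: V = 220.00 × 2396/1078 = 488.98 V.
After B: V = 488.98 × 1247/1235 = 493.73 V.
I_load = 493.73/578 = 0.85421 A, so P_out = 493.73 × 0.85421 = 421.75 W.
All ideal ⇒ P_in = P_out, so I_supply = 421.75/220 = 1.92 A.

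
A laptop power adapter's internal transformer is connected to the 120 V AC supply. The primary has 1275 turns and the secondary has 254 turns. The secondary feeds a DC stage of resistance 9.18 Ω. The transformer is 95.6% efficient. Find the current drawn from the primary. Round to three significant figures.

V_s = 120 × 254/1275 = 23.906 V.
I_s = V_s/R = 23.906/9.18 = 2.6041 A.
P_out = V_s I_s = 23.906 × 2.6041 = 62.254 W.
P_in = P_out/η = 62.254/0.956 = 65.119 W.
I_p = P_in/V_p = 65.119/120 = 0.543 A.

I_p ≈ 0.543 A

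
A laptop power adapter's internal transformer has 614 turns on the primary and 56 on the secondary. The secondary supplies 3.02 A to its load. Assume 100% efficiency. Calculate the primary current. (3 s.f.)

For an ideal transformer I_p/I_s = N_s/N_p, so I_p = 3.02 × 56/614 = 0.275 A.

I_p ≈ 0.275 A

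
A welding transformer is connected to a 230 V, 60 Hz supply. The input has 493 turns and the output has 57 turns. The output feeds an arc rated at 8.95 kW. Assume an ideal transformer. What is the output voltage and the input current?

V_out ≈ 26.6 V, I_in ≈ 38.9 A

V_out = V_in × N_out/N_in = 230 × 57/493 = 26.592 V.
I_out = P/V_out = 8950/26.592 = 336.56 A.
I_in = I_out × N_out/N_in = 336.56 × 57/493 = 38.9 A.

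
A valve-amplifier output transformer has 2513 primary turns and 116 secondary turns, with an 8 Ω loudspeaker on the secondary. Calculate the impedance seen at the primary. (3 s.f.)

Z_p ≈ 3750 Ω

Z_p = (N_p/N_s)² × Z_s = (2513/116)² × 8 = 3750 Ω.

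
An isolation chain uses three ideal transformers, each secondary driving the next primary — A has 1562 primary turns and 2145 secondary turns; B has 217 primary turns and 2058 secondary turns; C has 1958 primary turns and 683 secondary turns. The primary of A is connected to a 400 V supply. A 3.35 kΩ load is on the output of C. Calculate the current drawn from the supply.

Secondary of A: V = 400.00 × 2145/1562 = 549.30 V.
Secondary of B: V = 549.30 × 2058/217 = 5209.5 V.
Secondary of C: V = 5209.5 × 683/1958 = 1817.2 V.
I_load = 1817.2/3350 = 0.54244 A, so P_out = 1817.2 × 0.54244 = 985.72 W.
All ideal ⇒ P_in = P_out, so I_supply = 985.72/400 = 2.46 A.

I_supply ≈ 2.46 A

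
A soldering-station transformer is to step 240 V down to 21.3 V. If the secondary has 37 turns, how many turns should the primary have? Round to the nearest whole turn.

N_p = 417 turns

N_p/N_s = V_p/V_s, so N_p = 37 × 240/21.3 = 416.9 ≈ 417 turns.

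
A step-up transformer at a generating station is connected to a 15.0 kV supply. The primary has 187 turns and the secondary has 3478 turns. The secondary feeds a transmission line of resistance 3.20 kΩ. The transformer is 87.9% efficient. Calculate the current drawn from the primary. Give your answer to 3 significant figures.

I_p ≈ 1840 A

V_s = 15000 × 3478/187 = 278980 V.
I_s = V_s/R = 278980/3200 = 87.182 A.
P_out = V_s I_s = 278980 × 87.182 = 2.4323×10^7 W.
P_in = P_out/η = 2.4323×10^7/0.879 = 2.7671×10^7 W.
I_p = P_in/V_p = 2.7671×10^7/15000 = 1840 A.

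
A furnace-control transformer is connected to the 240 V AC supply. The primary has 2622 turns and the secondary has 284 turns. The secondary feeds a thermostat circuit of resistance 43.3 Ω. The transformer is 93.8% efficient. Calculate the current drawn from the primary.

V_s = 240 × 284/2622 = 25.995 V.
I_s = V_s/R = 25.995/43.3 = 0.60036 A.
P_out = V_s I_s = 25.995 × 0.60036 = 15.607 W.
P_in = P_out/η = 15.607/0.938 = 16.638 W.
I_p = P_in/V_p = 16.638/240 = 0.0693 A.

I_p ≈ 0.0693 A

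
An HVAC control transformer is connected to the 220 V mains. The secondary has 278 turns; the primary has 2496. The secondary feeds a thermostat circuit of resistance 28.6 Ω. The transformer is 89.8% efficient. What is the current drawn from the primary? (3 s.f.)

I_p ≈ 0.106 A

V_s = 220 × 278/2496 = 24.503 V.
I_s = V_s/R = 24.503/28.6 = 0.85676 A.
P_out = V_s I_s = 24.503 × 0.85676 = 20.993 W.
P_in = P_out/η = 20.993/0.898 = 23.378 W.
I_p = P_in/V_p = 23.378/220 = 0.106 A.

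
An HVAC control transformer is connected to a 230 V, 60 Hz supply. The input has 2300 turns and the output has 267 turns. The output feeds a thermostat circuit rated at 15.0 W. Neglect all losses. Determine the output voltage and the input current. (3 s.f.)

V_out = V_in × N_out/N_in = 230 × 267/2300 = 26.700 V.
I_out = P/V_out = 15.0/26.700 = 0.56180 A.
I_in = I_out × N_out/N_in = 0.56180 × 267/2300 = 0.0652 A.

V_out ≈ 26.7 V, I_in ≈ 0.0652 A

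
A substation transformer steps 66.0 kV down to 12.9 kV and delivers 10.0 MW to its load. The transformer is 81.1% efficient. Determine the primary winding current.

P_in = P_out/η = 1.00×10^7/0.811 = 1.2330×10^7 W.
I_p = P_in/V_p = 1.2330×10^7/66000 = 187 A.

I_p ≈ 187 A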